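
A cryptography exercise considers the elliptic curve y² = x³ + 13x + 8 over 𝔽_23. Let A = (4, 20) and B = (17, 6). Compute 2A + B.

First 2A:
Repeated addition: build up to 2A.
2A: tangent at (4, 20): λ = (3·4² + 13)/(2·20) ≡ 15/17. 17⁻¹ ≡ 19 (mod 23) since 17·19 = 323 ≡ 1, so λ ≡ 15·19 ≡ 9.
  x = λ² - 4 - 4 = 81 - 8 ≡ 4; y = λ·(4 - 4) - 20 ≡ 3. → (4, 3)
2A = (4, 3).
Finally 2A + B:
(4, 3) + (17, 6). λ = (6 - 3)/(17 - 4) ≡ 3/13 mod 23. 13⁻¹ ≡ 16 (mod 23), so λ ≡ 2.
  x = λ² - 4 - 17 = 4 - 21 ≡ 6; y = λ·(4 - 6) - 3 ≡ 16. → (6, 16)

(6, 16)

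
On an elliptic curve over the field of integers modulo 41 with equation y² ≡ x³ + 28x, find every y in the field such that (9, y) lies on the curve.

x³ + 28x + 0 = 981 ≡ 38 (mod 41).
38 is a non-residue mod 41; no y exists.

none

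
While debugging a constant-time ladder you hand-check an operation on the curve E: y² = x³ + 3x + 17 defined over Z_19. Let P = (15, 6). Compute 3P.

Repeated addition: build up to 3P.
2P: tangent at (15, 6): λ = (3·15² + 3)/(2·6) ≡ 13/12. 12⁻¹ ≡ 8 (mod 19) since 12·8 = 96 ≡ 1, so λ ≡ 13·8 ≡ 9.
  x = λ² - 15 - 15 = 81 - 30 ≡ 13; y = λ·(15 - 13) - 6 ≡ 12. → (13, 12)
3P: (13, 12) + (15, 6). λ = (6 - 12)/(15 - 13) ≡ 13/2 mod 19. 2⁻¹ ≡ 10 (mod 19), so λ ≡ 16.
  x = λ² - 13 - 15 = 256 - 28 ≡ 0; y = λ·(13 - 0) - 12 ≡ 6. → (0, 6)

(0, 6)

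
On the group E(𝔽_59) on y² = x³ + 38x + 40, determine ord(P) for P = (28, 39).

11

2P: tangent at (28, 39): λ = (3·28² + 38)/(2·39) ≡ 30/19. 19⁻¹ ≡ 28 (mod 59), so λ ≡ 30·28 ≡ 14.
  x = λ² - 28 - 28 = 196 - 56 ≡ 22; y = λ·(28 - 22) - 39 ≡ 45. → (22, 45)
3P: (22, 45) + (28, 39). λ = (39 - 45)/(28 - 22) ≡ 53/6 mod 59. 6⁻¹ ≡ 10 (mod 59) since 6·10 = 60 ≡ 1, so λ ≡ 58.
  x = λ² - 22 - 28 = 3364 - 50 ≡ 10; y = λ·(22 - 10) - 45 ≡ 2. → (10, 2)
4P: (10, 2) + (28, 39). λ = (39 - 2)/(28 - 10) ≡ 37/18 mod 59. 18⁻¹ ≡ 23 (mod 59), so λ ≡ 25.
  x = λ² - 10 - 28 = 625 - 38 ≡ 56; y = λ·(10 - 56) - 2 ≡ 28. → (56, 28)
5P: (56, 28) + (28, 39). λ = (39 - 28)/(28 - 56) ≡ 11/31 mod 59. 31⁻¹ ≡ 40 (mod 59), so λ ≡ 27.
  x = λ² - 56 - 28 = 729 - 84 ≡ 55; y = λ·(56 - 55) - 28 ≡ 58. → (55, 58)
6P: (55, 58) + (28, 39). λ = (39 - 58)/(28 - 55) ≡ 40/32 mod 59. 32⁻¹ ≡ 24 (mod 59) since 32·24 = 768 ≡ 1, so λ ≡ 16.
  x = λ² - 55 - 28 = 256 - 83 ≡ 55; y = λ·(55 - 55) - 58 ≡ 1. → (55, 1)
7P: (55, 1) + (28, 39). λ = (39 - 1)/(28 - 55) ≡ 38/32 mod 59. 32⁻¹ ≡ 24 (mod 59) since 32·24 = 768 ≡ 1, so λ ≡ 27.
  x = λ² - 55 - 28 = 729 - 83 ≡ 56; y = λ·(55 - 56) - 1 ≡ 31. → (56, 31)
8P: (56, 31) + (28, 39). λ = (39 - 31)/(28 - 56) ≡ 8/31 mod 59. 31⁻¹ ≡ 40 (mod 59), so λ ≡ 25.
  x = λ² - 56 - 28 = 625 - 84 ≡ 10; y = λ·(56 - 10) - 31 ≡ 57. → (10, 57)
9P: (10, 57) + (28, 39). λ = (39 - 57)/(28 - 10) ≡ 41/18 mod 59. 18⁻¹ ≡ 23 (mod 59) since 18·23 = 414 ≡ 1, so λ ≡ 58.
  x = λ² - 10 - 28 = 3364 - 38 ≡ 22; y = λ·(10 - 22) - 57 ≡ 14. → (22, 14)
10P: (22, 14) + (28, 39). λ = (39 - 14)/(28 - 22) ≡ 25/6 mod 59. 6⁻¹ ≡ 10 (mod 59) since 6·10 = 60 ≡ 1, so λ ≡ 14.
  x = λ² - 22 - 28 = 196 - 50 ≡ 28; y = λ·(22 - 28) - 14 ≡ 20. → (28, 20)
11P: (28, 20) + (28, 39): same x and y₁ ≡ -y₂, so the sum is the point at infinity.
11P = the point at infinity, so the order is 11.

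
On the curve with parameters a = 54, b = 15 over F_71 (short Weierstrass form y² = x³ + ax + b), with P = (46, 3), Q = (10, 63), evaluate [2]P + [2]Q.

First 2P:
Repeated addition: build up to 2P.
2P: tangent at (46, 3): λ = (3·46² + 54)/(2·3) ≡ 12/6. 6⁻¹ ≡ 12 (mod 71), so λ ≡ 12·12 ≡ 2.
  x = λ² - 46 - 46 = 4 - 92 ≡ 54; y = λ·(46 - 54) - 3 ≡ 52. → (54, 52)
2P = (54, 52).
Next 2Q:
Repeated addition: build up to 2Q.
2Q: tangent at (10, 63): λ = (3·10² + 54)/(2·63) ≡ 70/55. 55⁻¹ ≡ 31 (mod 71) since 55·31 = 1705 ≡ 1, so λ ≡ 70·31 ≡ 40.
  x = λ² - 10 - 10 = 1600 - 20 ≡ 18; y = λ·(10 - 18) - 63 ≡ 43. → (18, 43)
2Q = (18, 43).
Finally 2P + 2Q:
(54, 52) + (18, 43). λ = (43 - 52)/(18 - 54) ≡ 62/35 mod 71. 35⁻¹ ≡ 69 (mod 71) since 35·69 = 2415 ≡ 1, so λ ≡ 18.
  x = λ² - 54 - 18 = 324 - 72 ≡ 39; y = λ·(54 - 39) - 52 ≡ 5. → (39, 5)

(39, 5)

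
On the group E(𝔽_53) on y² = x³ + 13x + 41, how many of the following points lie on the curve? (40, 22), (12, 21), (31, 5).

3

(40, 22): 22² ≡ 7, rhs ≡ 7 → on.
(12, 21): 21² ≡ 17, rhs ≡ 17 → on.
(31, 5): 5² ≡ 25, rhs ≡ 25 → on.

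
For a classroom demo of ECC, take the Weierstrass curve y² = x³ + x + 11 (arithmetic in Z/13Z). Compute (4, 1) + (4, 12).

O

The two points share x = 4 and their y-coordinates satisfy 1 + 12 ≡ 0 (mod 13), so they are inverses. Their sum is ∞.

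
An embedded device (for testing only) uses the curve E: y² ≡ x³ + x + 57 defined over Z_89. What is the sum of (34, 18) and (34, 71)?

The two points share x = 34 and their y-coordinates satisfy 18 + 71 ≡ 0 (mod 89), so they are inverses. Their sum is O.

O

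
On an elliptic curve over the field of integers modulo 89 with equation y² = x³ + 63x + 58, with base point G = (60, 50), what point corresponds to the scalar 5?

Double-and-add on 5 = (101)₂. Start with G = (60, 50) for the leading 1-bit.
double: tangent at (60, 50): λ = (3·60² + 63)/(2·50) ≡ 5/11. 11⁻¹ ≡ 81 (mod 89), so λ ≡ 5·81 ≡ 49.
  x = λ² - 60 - 60 = 2401 - 120 ≡ 56; y = λ·(60 - 56) - 50 ≡ 57. → (56, 57)
double: tangent at (56, 57): λ = (3·56² + 63)/(2·57) ≡ 37/25. 25⁻¹ ≡ 57 (mod 89), so λ ≡ 37·57 ≡ 62.
  x = λ² - 56 - 56 = 3844 - 112 ≡ 83; y = λ·(56 - 83) - 57 ≡ 49. → (83, 49)
add G: (83, 49) + (60, 50). λ = (50 - 49)/(60 - 83) ≡ 1/66 mod 89. 66⁻¹ ≡ 58 (mod 89), so λ ≡ 58.
  x = λ² - 83 - 60 = 3364 - 143 ≡ 17; y = λ·(83 - 17) - 49 ≡ 41. → (17, 41)

(17, 41)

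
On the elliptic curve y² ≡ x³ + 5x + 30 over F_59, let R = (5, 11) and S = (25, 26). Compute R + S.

(48, 1)

(5, 11) + (25, 26). λ = (26 - 11)/(25 - 5) ≡ 15/20 mod 59. 20⁻¹ ≡ 3 (mod 59), so λ ≡ 45.
  x = λ² - 5 - 25 = 2025 - 30 ≡ 48; y = λ·(5 - 48) - 11 ≡ 1. → (48, 1)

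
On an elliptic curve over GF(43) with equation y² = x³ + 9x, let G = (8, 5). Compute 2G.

(41, 24)

tangent at (8, 5): λ = (3·8² + 9)/(2·5) ≡ 29/10. 10⁻¹ ≡ 13 (mod 43), so λ ≡ 29·13 ≡ 33.
  x = λ² - 8 - 8 = 1089 - 16 ≡ 41; y = λ·(8 - 41) - 5 ≡ 24. → (41, 24)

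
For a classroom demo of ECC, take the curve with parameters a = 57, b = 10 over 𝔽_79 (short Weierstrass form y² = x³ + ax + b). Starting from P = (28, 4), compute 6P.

Repeated addition: build up to 6P.
2P: tangent at (28, 4): λ = (3·28² + 57)/(2·4) ≡ 39/8. 8⁻¹ ≡ 10 (mod 79), so λ ≡ 39·10 ≡ 74.
  x = λ² - 28 - 28 = 5476 - 56 ≡ 48; y = λ·(28 - 48) - 4 ≡ 17. → (48, 17)
3P: (48, 17) + (28, 4). λ = (4 - 17)/(28 - 48) ≡ 66/59 mod 79. 59⁻¹ ≡ 75 (mod 79) since 59·75 = 4425 ≡ 1, so λ ≡ 52.
  x = λ² - 48 - 28 = 2704 - 76 ≡ 21; y = λ·(48 - 21) - 17 ≡ 44. → (21, 44)
4P: (21, 44) + (28, 4). λ = (4 - 44)/(28 - 21) ≡ 39/7 mod 79. 7⁻¹ ≡ 34 (mod 79) since 7·34 = 238 ≡ 1, so λ ≡ 62.
  x = λ² - 21 - 28 = 3844 - 49 ≡ 3; y = λ·(21 - 3) - 44 ≡ 45. → (3, 45)
5P: (3, 45) + (28, 4). λ = (4 - 45)/(28 - 3) ≡ 38/25 mod 79. 25⁻¹ ≡ 19 (mod 79), so λ ≡ 11.
  x = λ² - 3 - 28 = 121 - 31 ≡ 11; y = λ·(3 - 11) - 45 ≡ 25. → (11, 25)
6P: (11, 25) + (28, 4). λ = (4 - 25)/(28 - 11) ≡ 58/17 mod 79. 17⁻¹ ≡ 14 (mod 79) since 17·14 = 238 ≡ 1, so λ ≡ 22.
  x = λ² - 11 - 28 = 484 - 39 ≡ 50; y = λ·(11 - 50) - 25 ≡ 65. → (50, 65)

(50, 65)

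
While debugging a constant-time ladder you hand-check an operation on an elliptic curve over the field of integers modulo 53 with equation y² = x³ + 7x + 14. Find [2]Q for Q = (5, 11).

tangent at (5, 11): λ = (3·5² + 7)/(2·11) ≡ 29/22. 22⁻¹ ≡ 41 (mod 53), so λ ≡ 29·41 ≡ 23.
  x = λ² - 5 - 5 = 529 - 10 ≡ 42; y = λ·(5 - 42) - 11 ≡ 39. → (42, 39)

(42, 39)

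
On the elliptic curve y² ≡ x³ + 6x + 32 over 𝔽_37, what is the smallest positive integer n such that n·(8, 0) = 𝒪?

2P: (8, 0) + (8, 0): same x and y₁ ≡ -y₂, so the sum is 𝒪.
2P = 𝒪, so the order is 2.

2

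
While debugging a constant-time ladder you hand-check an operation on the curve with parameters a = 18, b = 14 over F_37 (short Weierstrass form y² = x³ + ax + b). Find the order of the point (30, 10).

11

2P: tangent at (30, 10): λ = (3·30² + 18)/(2·10) ≡ 17/20. 20⁻¹ ≡ 13 (mod 37), so λ ≡ 17·13 ≡ 36.
  x = λ² - 30 - 30 = 1296 - 60 ≡ 15; y = λ·(30 - 15) - 10 ≡ 12. → (15, 12)
3P: (15, 12) + (30, 10). λ = (10 - 12)/(30 - 15) ≡ 35/15 mod 37. 15⁻¹ ≡ 5 (mod 37), so λ ≡ 27.
  x = λ² - 15 - 30 = 729 - 45 ≡ 18; y = λ·(15 - 18) - 12 ≡ 18. → (18, 18)
4P: (18, 18) + (30, 10). λ = (10 - 18)/(30 - 18) ≡ 29/12 mod 37. 12⁻¹ ≡ 34 (mod 37), so λ ≡ 24.
  x = λ² - 18 - 30 = 576 - 48 ≡ 10; y = λ·(18 - 10) - 18 ≡ 26. → (10, 26)
5P: (10, 26) + (30, 10). λ = (10 - 26)/(30 - 10) ≡ 21/20 mod 37. 20⁻¹ ≡ 13 (mod 37), so λ ≡ 14.
  x = λ² - 10 - 30 = 196 - 40 ≡ 8; y = λ·(10 - 8) - 26 ≡ 2. → (8, 2)
6P: (8, 2) + (30, 10). λ = (10 - 2)/(30 - 8) ≡ 8/22 mod 37. 22⁻¹ ≡ 32 (mod 37), so λ ≡ 34.
  x = λ² - 8 - 30 = 1156 - 38 ≡ 8; y = λ·(8 - 8) - 2 ≡ 35. → (8, 35)
7P: (8, 35) + (30, 10). λ = (10 - 35)/(30 - 8) ≡ 12/22 mod 37. 22⁻¹ ≡ 32 (mod 37) since 22·32 = 704 ≡ 1, so λ ≡ 14.
  x = λ² - 8 - 30 = 196 - 38 ≡ 10; y = λ·(8 - 10) - 35 ≡ 11. → (10, 11)
8P: (10, 11) + (30, 10). λ = (10 - 11)/(30 - 10) ≡ 36/20 mod 37. 20⁻¹ ≡ 13 (mod 37) since 20·13 = 260 ≡ 1, so λ ≡ 24.
  x = λ² - 10 - 30 = 576 - 40 ≡ 18; y = λ·(10 - 18) - 11 ≡ 19. → (18, 19)
9P: (18, 19) + (30, 10). λ = (10 - 19)/(30 - 18) ≡ 28/12 mod 37. 12⁻¹ ≡ 34 (mod 37) since 12·34 = 408 ≡ 1, so λ ≡ 27.
  x = λ² - 18 - 30 = 729 - 48 ≡ 15; y = λ·(18 - 15) - 19 ≡ 25. → (15, 25)
10P: (15, 25) + (30, 10). λ = (10 - 25)/(30 - 15) ≡ 22/15 mod 37. 15⁻¹ ≡ 5 (mod 37) since 15·5 = 75 ≡ 1, so λ ≡ 36.
  x = λ² - 15 - 30 = 1296 - 45 ≡ 30; y = λ·(15 - 30) - 25 ≡ 27. → (30, 27)
11P: (30, 27) + (30, 10): same x and y₁ ≡ -y₂, so the sum is O.
11P = O, so the order is 11.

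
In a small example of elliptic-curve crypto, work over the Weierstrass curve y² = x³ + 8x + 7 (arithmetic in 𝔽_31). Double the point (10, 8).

(27, 29)

tangent at (10, 8): λ = (3·10² + 8)/(2·8) ≡ 29/16. 16⁻¹ ≡ 2 (mod 31), so λ ≡ 29·2 ≡ 27.
  x = λ² - 10 - 10 = 729 - 20 ≡ 27; y = λ·(10 - 27) - 8 ≡ 29. → (27, 29)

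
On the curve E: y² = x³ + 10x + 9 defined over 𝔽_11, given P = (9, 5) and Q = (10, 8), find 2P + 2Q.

First 2P:
Repeated addition: build up to 2P.
2P: tangent at (9, 5): λ = (3·9² + 10)/(2·5) ≡ 0/10. 10⁻¹ ≡ 10 (mod 11) since 10·10 = 100 ≡ 1, so λ ≡ 0·10 ≡ 0.
  x = λ² - 9 - 9 = 0 - 18 ≡ 4; y = λ·(9 - 4) - 5 ≡ 6. → (4, 6)
2P = (4, 6).
Next 2Q:
Repeated addition: build up to 2Q.
2Q: tangent at (10, 8): λ = (3·10² + 10)/(2·8) ≡ 2/5. 5⁻¹ ≡ 9 (mod 11), so λ ≡ 2·9 ≡ 7.
  x = λ² - 10 - 10 = 49 - 20 ≡ 7; y = λ·(10 - 7) - 8 ≡ 2. → (7, 2)
2Q = (7, 2).
Finally 2P + 2Q:
(4, 6) + (7, 2). λ = (2 - 6)/(7 - 4) ≡ 7/3 mod 11. 3⁻¹ ≡ 4 (mod 11) since 3·4 = 12 ≡ 1, so λ ≡ 6.
  x = λ² - 4 - 7 = 36 - 11 ≡ 3; y = λ·(4 - 3) - 6 ≡ 0. → (3, 0)

(3, 0)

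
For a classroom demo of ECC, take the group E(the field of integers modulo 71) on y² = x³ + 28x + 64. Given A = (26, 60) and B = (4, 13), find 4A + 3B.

First 4A:
Double-and-add on 4 = (100)₂. Start with A = (26, 60) for the leading 1-bit.
double: tangent at (26, 60): λ = (3·26² + 28)/(2·60) ≡ 68/49. 49⁻¹ ≡ 29 (mod 71) since 49·29 = 1421 ≡ 1, so λ ≡ 68·29 ≡ 55.
  x = λ² - 26 - 26 = 3025 - 52 ≡ 62; y = λ·(26 - 62) - 60 ≡ 19. → (62, 19)
double: tangent at (62, 19): λ = (3·62² + 28)/(2·19) ≡ 58/38. 38⁻¹ ≡ 43 (mod 71) since 38·43 = 1634 ≡ 1, so λ ≡ 58·43 ≡ 9.
  x = λ² - 62 - 62 = 81 - 124 ≡ 28; y = λ·(62 - 28) - 19 ≡ 3. → (28, 3)
4A = (28, 3).
Next 3B:
Repeated addition: build up to 3B.
2B: tangent at (4, 13): λ = (3·4² + 28)/(2·13) ≡ 5/26. 26⁻¹ ≡ 41 (mod 71), so λ ≡ 5·41 ≡ 63.
  x = λ² - 4 - 4 = 3969 - 8 ≡ 56; y = λ·(4 - 56) - 13 ≡ 48. → (56, 48)
3B: (56, 48) + (4, 13). λ = (13 - 48)/(4 - 56) ≡ 36/19 mod 71. 19⁻¹ ≡ 15 (mod 71) since 19·15 = 285 ≡ 1, so λ ≡ 43.
  x = λ² - 56 - 4 = 1849 - 60 ≡ 14; y = λ·(56 - 14) - 48 ≡ 54. → (14, 54)
3B = (14, 54).
Finally 4A + 3B:
(28, 3) + (14, 54). λ = (54 - 3)/(14 - 28) ≡ 51/57 mod 71. 57⁻¹ ≡ 5 (mod 71), so λ ≡ 42.
  x = λ² - 28 - 14 = 1764 - 42 ≡ 18; y = λ·(28 - 18) - 3 ≡ 62. → (18, 62)

(18, 62)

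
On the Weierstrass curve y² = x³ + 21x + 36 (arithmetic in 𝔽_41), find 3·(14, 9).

(25, 14)

Write G = (14, 9).
Repeated addition: build up to 3G.
2G: tangent at (14, 9): λ = (3·14² + 21)/(2·9) ≡ 35/18. 18⁻¹ ≡ 16 (mod 41) since 18·16 = 288 ≡ 1, so λ ≡ 35·16 ≡ 27.
  x = λ² - 14 - 14 = 729 - 28 ≡ 4; y = λ·(14 - 4) - 9 ≡ 15. → (4, 15)
3G: (4, 15) + (14, 9). λ = (9 - 15)/(14 - 4) ≡ 35/10 mod 41. 10⁻¹ ≡ 37 (mod 41), so λ ≡ 24.
  x = λ² - 4 - 14 = 576 - 18 ≡ 25; y = λ·(4 - 25) - 15 ≡ 14. → (25, 14)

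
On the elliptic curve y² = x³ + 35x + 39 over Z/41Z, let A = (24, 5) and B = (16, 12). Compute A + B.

(37, 32)

(24, 5) + (16, 12). λ = (12 - 5)/(16 - 24) ≡ 7/33 mod 41. 33⁻¹ ≡ 5 (mod 41), so λ ≡ 35.
  x = λ² - 24 - 16 = 1225 - 40 ≡ 37; y = λ·(24 - 37) - 5 ≡ 32. → (37, 32)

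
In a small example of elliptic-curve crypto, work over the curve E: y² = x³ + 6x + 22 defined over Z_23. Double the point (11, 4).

(10, 22)

tangent at (11, 4): λ = (3·11² + 6)/(2·4) ≡ 1/8. 8⁻¹ ≡ 3 (mod 23), so λ ≡ 1·3 ≡ 3.
  x = λ² - 11 - 11 = 9 - 22 ≡ 10; y = λ·(11 - 10) - 4 ≡ 22. → (10, 22)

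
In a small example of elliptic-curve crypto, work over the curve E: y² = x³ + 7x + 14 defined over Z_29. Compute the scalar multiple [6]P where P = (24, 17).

(1, 15)

Double-and-add on 6 = (110)₂. Start with P = (24, 17) for the leading 1-bit.
double: tangent at (24, 17): λ = (3·24² + 7)/(2·17) ≡ 24/5. 5⁻¹ ≡ 6 (mod 29), so λ ≡ 24·6 ≡ 28.
  x = λ² - 24 - 24 = 784 - 48 ≡ 11; y = λ·(24 - 11) - 17 ≡ 28. → (11, 28)
add P: (11, 28) + (24, 17). λ = (17 - 28)/(24 - 11) ≡ 18/13 mod 29. 13⁻¹ ≡ 9 (mod 29), so λ ≡ 17.
  x = λ² - 11 - 24 = 289 - 35 ≡ 22; y = λ·(11 - 22) - 28 ≡ 17. → (22, 17)
double: tangent at (22, 17): λ = (3·22² + 7)/(2·17) ≡ 9/5. 5⁻¹ ≡ 6 (mod 29), so λ ≡ 9·6 ≡ 25.
  x = λ² - 22 - 22 = 625 - 44 ≡ 1; y = λ·(22 - 1) - 17 ≡ 15. → (1, 15)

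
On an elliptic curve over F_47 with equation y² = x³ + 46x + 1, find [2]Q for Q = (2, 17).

tangent at (2, 17): λ = (3·2² + 46)/(2·17) ≡ 11/34. 34⁻¹ ≡ 18 (mod 47), so λ ≡ 11·18 ≡ 10.
  x = λ² - 2 - 2 = 100 - 4 ≡ 2; y = λ·(2 - 2) - 17 ≡ 30. → (2, 30)

(2, 30)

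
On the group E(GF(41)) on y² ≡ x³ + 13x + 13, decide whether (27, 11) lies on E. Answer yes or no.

yes

y² = 11² ≡ 39; x³ + 13x + 13 = 20047 ≡ 39 (mod 41). 39 = 39.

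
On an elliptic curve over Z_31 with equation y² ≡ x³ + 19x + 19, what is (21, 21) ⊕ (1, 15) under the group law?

(28, 11)

(21, 21) + (1, 15). λ = (15 - 21)/(1 - 21) ≡ 25/11 mod 31. 11⁻¹ ≡ 17 (mod 31), so λ ≡ 22.
  x = λ² - 21 - 1 = 484 - 22 ≡ 28; y = λ·(21 - 28) - 21 ≡ 11. → (28, 11)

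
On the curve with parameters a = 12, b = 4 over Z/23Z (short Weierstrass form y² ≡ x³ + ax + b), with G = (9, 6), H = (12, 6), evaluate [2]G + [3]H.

(6, 19)

First 2G:
Repeated addition: build up to 2G.
2G: tangent at (9, 6): λ = (3·9² + 12)/(2·6) ≡ 2/12. 12⁻¹ ≡ 2 (mod 23), so λ ≡ 2·2 ≡ 4.
  x = λ² - 9 - 9 = 16 - 18 ≡ 21; y = λ·(9 - 21) - 6 ≡ 15. → (21, 15)
2G = (21, 15).
Next 3H:
Repeated addition: build up to 3H.
2H: tangent at (12, 6): λ = (3·12² + 12)/(2·6) ≡ 7/12. 12⁻¹ ≡ 2 (mod 23), so λ ≡ 7·2 ≡ 14.
  x = λ² - 12 - 12 = 196 - 24 ≡ 11; y = λ·(12 - 11) - 6 ≡ 8. → (11, 8)
3H: (11, 8) + (12, 6). λ = (6 - 8)/(12 - 11) ≡ 21/1 mod 23. 1⁻¹ ≡ 1 (mod 23), so λ ≡ 21.
  x = λ² - 11 - 12 = 441 - 23 ≡ 4; y = λ·(11 - 4) - 8 ≡ 1. → (4, 1)
3H = (4, 1).
Finally 2G + 3H:
(21, 15) + (4, 1). λ = (1 - 15)/(4 - 21) ≡ 9/6 mod 23. 6⁻¹ ≡ 4 (mod 23), so λ ≡ 13.
  x = λ² - 21 - 4 = 169 - 25 ≡ 6; y = λ·(21 - 6) - 15 ≡ 19. → (6, 19)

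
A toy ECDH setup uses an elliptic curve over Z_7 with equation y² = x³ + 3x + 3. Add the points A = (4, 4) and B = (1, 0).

(4, 4) + (1, 0). λ = (0 - 4)/(1 - 4) ≡ 3/4 mod 7. 4⁻¹ ≡ 2 (mod 7), so λ ≡ 6.
  x = λ² - 4 - 1 = 36 - 5 ≡ 3; y = λ·(4 - 3) - 4 ≡ 2. → (3, 2)

(3, 2)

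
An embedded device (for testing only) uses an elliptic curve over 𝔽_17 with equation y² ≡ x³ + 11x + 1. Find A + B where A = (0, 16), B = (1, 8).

(12, 12)

(0, 16) + (1, 8). λ = (8 - 16)/(1 - 0) ≡ 9/1 mod 17. 1⁻¹ ≡ 1 (mod 17), so λ ≡ 9.
  x = λ² - 0 - 1 = 81 - 1 ≡ 12; y = λ·(0 - 12) - 16 ≡ 12. → (12, 12)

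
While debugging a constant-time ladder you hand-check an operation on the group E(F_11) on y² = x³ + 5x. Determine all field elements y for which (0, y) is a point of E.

x³ + 5x + 0 = 0 ≡ 0 (mod 11).
Only y = 0 satisfies y² ≡ 0.

0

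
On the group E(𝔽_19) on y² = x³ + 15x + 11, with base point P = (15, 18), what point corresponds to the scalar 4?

Double-and-add on 4 = (100)₂. Start with P = (15, 18) for the leading 1-bit.
double: tangent at (15, 18): λ = (3·15² + 15)/(2·18) ≡ 6/17. 17⁻¹ ≡ 9 (mod 19), so λ ≡ 6·9 ≡ 16.
  x = λ² - 15 - 15 = 256 - 30 ≡ 17; y = λ·(15 - 17) - 18 ≡ 7. → (17, 7)
double: tangent at (17, 7): λ = (3·17² + 15)/(2·7) ≡ 8/14. 14⁻¹ ≡ 15 (mod 19), so λ ≡ 8·15 ≡ 6.
  x = λ² - 17 - 17 = 36 - 34 ≡ 2; y = λ·(17 - 2) - 7 ≡ 7. → (2, 7)

(2, 7)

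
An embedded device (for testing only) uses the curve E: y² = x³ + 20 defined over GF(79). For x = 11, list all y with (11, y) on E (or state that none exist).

x³ + 0x + 20 = 1351 ≡ 8 (mod 79).
Square roots of 8 mod 79: 18 and 61 (since 18² = 324 ≡ 8).

18, 61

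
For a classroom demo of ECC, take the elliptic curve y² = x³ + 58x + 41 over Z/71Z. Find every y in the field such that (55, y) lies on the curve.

x³ + 58x + 41 = 169606 ≡ 58 (mod 71).
Square roots of 58 mod 71: 22 and 49 (since 22² = 484 ≡ 58).

22, 49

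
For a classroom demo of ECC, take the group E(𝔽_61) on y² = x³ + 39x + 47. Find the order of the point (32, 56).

7

2P: tangent at (32, 56): λ = (3·32² + 39)/(2·56) ≡ 0/51. 51⁻¹ ≡ 6 (mod 61), so λ ≡ 0·6 ≡ 0.
  x = λ² - 32 - 32 = 0 - 64 ≡ 58; y = λ·(32 - 58) - 56 ≡ 5. → (58, 5)
3P: (58, 5) + (32, 56). λ = (56 - 5)/(32 - 58) ≡ 51/35 mod 61. 35⁻¹ ≡ 7 (mod 61) since 35·7 = 245 ≡ 1, so λ ≡ 52.
  x = λ² - 58 - 32 = 2704 - 90 ≡ 52; y = λ·(58 - 52) - 5 ≡ 2. → (52, 2)
4P: (52, 2) + (32, 56). λ = (56 - 2)/(32 - 52) ≡ 54/41 mod 61. 41⁻¹ ≡ 3 (mod 61) since 41·3 = 123 ≡ 1, so λ ≡ 40.
  x = λ² - 52 - 32 = 1600 - 84 ≡ 52; y = λ·(52 - 52) - 2 ≡ 59. → (52, 59)
5P: (52, 59) + (32, 56). λ = (56 - 59)/(32 - 52) ≡ 58/41 mod 61. 41⁻¹ ≡ 3 (mod 61), so λ ≡ 52.
  x = λ² - 52 - 32 = 2704 - 84 ≡ 58; y = λ·(52 - 58) - 59 ≡ 56. → (58, 56)
6P: (58, 56) + (32, 56). λ = (56 - 56)/(32 - 58) ≡ 0/35 mod 61. 35⁻¹ ≡ 7 (mod 61), so λ ≡ 0.
  x = λ² - 58 - 32 = 0 - 90 ≡ 32; y = λ·(58 - 32) - 56 ≡ 5. → (32, 5)
7P: (32, 5) + (32, 56): same x and y₁ ≡ -y₂, so the sum is ∞.
7P = ∞, so the order is 7.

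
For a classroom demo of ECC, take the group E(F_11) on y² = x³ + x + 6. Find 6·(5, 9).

(2, 7)

Write G = (5, 9).
Repeated addition: build up to 6G.
2G: tangent at (5, 9): λ = (3·5² + 1)/(2·9) ≡ 10/7. 7⁻¹ ≡ 8 (mod 11) since 7·8 = 56 ≡ 1, so λ ≡ 10·8 ≡ 3.
  x = λ² - 5 - 5 = 9 - 10 ≡ 10; y = λ·(5 - 10) - 9 ≡ 9. → (10, 9)
3G: (10, 9) + (5, 9). λ = (9 - 9)/(5 - 10) ≡ 0/6 mod 11. 6⁻¹ ≡ 2 (mod 11), so λ ≡ 0.
  x = λ² - 10 - 5 = 0 - 15 ≡ 7; y = λ·(10 - 7) - 9 ≡ 2. → (7, 2)
4G: (7, 2) + (5, 9). λ = (9 - 2)/(5 - 7) ≡ 7/9 mod 11. 9⁻¹ ≡ 5 (mod 11), so λ ≡ 2.
  x = λ² - 7 - 5 = 4 - 12 ≡ 3; y = λ·(7 - 3) - 2 ≡ 6. → (3, 6)
5G: (3, 6) + (5, 9). λ = (9 - 6)/(5 - 3) ≡ 3/2 mod 11. 2⁻¹ ≡ 6 (mod 11) since 2·6 = 12 ≡ 1, so λ ≡ 7.
  x = λ² - 3 - 5 = 49 - 8 ≡ 8; y = λ·(3 - 8) - 6 ≡ 3. → (8, 3)
6G: (8, 3) + (5, 9). λ = (9 - 3)/(5 - 8) ≡ 6/8 mod 11. 8⁻¹ ≡ 7 (mod 11), so λ ≡ 9.
  x = λ² - 8 - 5 = 81 - 13 ≡ 2; y = λ·(8 - 2) - 3 ≡ 7. → (2, 7)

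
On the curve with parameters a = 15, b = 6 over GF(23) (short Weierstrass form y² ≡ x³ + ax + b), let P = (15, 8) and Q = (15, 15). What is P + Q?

O

The two points share x = 15 and their y-coordinates satisfy 8 + 15 ≡ 0 (mod 23), so they are inverses. Their sum is O.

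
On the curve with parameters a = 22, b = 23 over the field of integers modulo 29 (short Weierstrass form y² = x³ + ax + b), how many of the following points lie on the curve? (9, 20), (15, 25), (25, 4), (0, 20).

(9, 20): 20² ≡ 23, rhs ≡ 22 → off.
(15, 25): 25² ≡ 16, rhs ≡ 16 → on.
(25, 4): 4² ≡ 16, rhs ≡ 16 → on.
(0, 20): 20² ≡ 23, rhs ≡ 23 → on.

3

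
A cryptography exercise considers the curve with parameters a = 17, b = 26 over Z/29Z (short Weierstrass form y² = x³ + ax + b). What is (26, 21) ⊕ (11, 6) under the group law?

(22, 12)

(26, 21) + (11, 6). λ = (6 - 21)/(11 - 26) ≡ 14/14 mod 29. 14⁻¹ ≡ 27 (mod 29), so λ ≡ 1.
  x = λ² - 26 - 11 = 1 - 37 ≡ 22; y = λ·(26 - 22) - 21 ≡ 12. → (22, 12)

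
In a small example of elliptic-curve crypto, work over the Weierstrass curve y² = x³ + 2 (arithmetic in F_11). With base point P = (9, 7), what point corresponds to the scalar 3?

O

Repeated addition: build up to 3P.
2P: tangent at (9, 7): λ = (3·9² + 0)/(2·7) ≡ 1/3. 3⁻¹ ≡ 4 (mod 11), so λ ≡ 1·4 ≡ 4.
  x = λ² - 9 - 9 = 16 - 18 ≡ 9; y = λ·(9 - 9) - 7 ≡ 4. → (9, 4)
3P: (9, 4) + (9, 7): same x and y₁ ≡ -y₂, so the sum is the point at infinity.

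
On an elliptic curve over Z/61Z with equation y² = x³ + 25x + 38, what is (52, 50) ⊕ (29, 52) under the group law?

(52, 50) + (29, 52). λ = (52 - 50)/(29 - 52) ≡ 2/38 mod 61. 38⁻¹ ≡ 53 (mod 61), so λ ≡ 45.
  x = λ² - 52 - 29 = 2025 - 81 ≡ 53; y = λ·(52 - 53) - 50 ≡ 27. → (53, 27)

(53, 27)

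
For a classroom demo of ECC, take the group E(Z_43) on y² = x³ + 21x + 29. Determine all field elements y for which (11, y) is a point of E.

0

x³ + 21x + 29 = 1591 ≡ 0 (mod 43).
Only y = 0 satisfies y² ≡ 0.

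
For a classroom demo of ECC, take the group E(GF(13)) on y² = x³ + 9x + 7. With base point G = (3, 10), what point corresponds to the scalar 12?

Repeated addition: build up to 12G.
2G: tangent at (3, 10): λ = (3·3² + 9)/(2·10) ≡ 10/7. 7⁻¹ ≡ 2 (mod 13) since 7·2 = 14 ≡ 1, so λ ≡ 10·2 ≡ 7.
  x = λ² - 3 - 3 = 49 - 6 ≡ 4; y = λ·(3 - 4) - 10 ≡ 9. → (4, 9)
3G: (4, 9) + (3, 10). λ = (10 - 9)/(3 - 4) ≡ 1/12 mod 13. 12⁻¹ ≡ 12 (mod 13), so λ ≡ 12.
  x = λ² - 4 - 3 = 144 - 7 ≡ 7; y = λ·(4 - 7) - 9 ≡ 7. → (7, 7)
4G: (7, 7) + (3, 10). λ = (10 - 7)/(3 - 7) ≡ 3/9 mod 13. 9⁻¹ ≡ 3 (mod 13) since 9·3 = 27 ≡ 1, so λ ≡ 9.
  x = λ² - 7 - 3 = 81 - 10 ≡ 6; y = λ·(7 - 6) - 7 ≡ 2. → (6, 2)
5G: (6, 2) + (3, 10). λ = (10 - 2)/(3 - 6) ≡ 8/10 mod 13. 10⁻¹ ≡ 4 (mod 13), so λ ≡ 6.
  x = λ² - 6 - 3 = 36 - 9 ≡ 1; y = λ·(6 - 1) - 2 ≡ 2. → (1, 2)
6G: (1, 2) + (3, 10). λ = (10 - 2)/(3 - 1) ≡ 8/2 mod 13. 2⁻¹ ≡ 7 (mod 13) since 2·7 = 14 ≡ 1, so λ ≡ 4.
  x = λ² - 1 - 3 = 16 - 4 ≡ 12; y = λ·(1 - 12) - 2 ≡ 6. → (12, 6)
7G: (12, 6) + (3, 10). λ = (10 - 6)/(3 - 12) ≡ 4/4 mod 13. 4⁻¹ ≡ 10 (mod 13), so λ ≡ 1.
  x = λ² - 12 - 3 = 1 - 15 ≡ 12; y = λ·(12 - 12) - 6 ≡ 7. → (12, 7)
8G: (12, 7) + (3, 10). λ = (10 - 7)/(3 - 12) ≡ 3/4 mod 13. 4⁻¹ ≡ 10 (mod 13), so λ ≡ 4.
  x = λ² - 12 - 3 = 16 - 15 ≡ 1; y = λ·(12 - 1) - 7 ≡ 11. → (1, 11)
9G: (1, 11) + (3, 10). λ = (10 - 11)/(3 - 1) ≡ 12/2 mod 13. 2⁻¹ ≡ 7 (mod 13), so λ ≡ 6.
  x = λ² - 1 - 3 = 36 - 4 ≡ 6; y = λ·(1 - 6) - 11 ≡ 11. → (6, 11)
10G: (6, 11) + (3, 10). λ = (10 - 11)/(3 - 6) ≡ 12/10 mod 13. 10⁻¹ ≡ 4 (mod 13) since 10·4 = 40 ≡ 1, so λ ≡ 9.
  x = λ² - 6 - 3 = 81 - 9 ≡ 7; y = λ·(6 - 7) - 11 ≡ 6. → (7, 6)
11G: (7, 6) + (3, 10). λ = (10 - 6)/(3 - 7) ≡ 4/9 mod 13. 9⁻¹ ≡ 3 (mod 13) since 9·3 = 27 ≡ 1, so λ ≡ 12.
  x = λ² - 7 - 3 = 144 - 10 ≡ 4; y = λ·(7 - 4) - 6 ≡ 4. → (4, 4)
12G: (4, 4) + (3, 10). λ = (10 - 4)/(3 - 4) ≡ 6/12 mod 13. 12⁻¹ ≡ 12 (mod 13) since 12·12 = 144 ≡ 1, so λ ≡ 7.
  x = λ² - 4 - 3 = 49 - 7 ≡ 3; y = λ·(4 - 3) - 4 ≡ 3. → (3, 3)

(3, 3)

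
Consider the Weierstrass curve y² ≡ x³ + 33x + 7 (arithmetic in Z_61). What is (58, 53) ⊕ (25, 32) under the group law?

(51, 18)

(58, 53) + (25, 32). λ = (32 - 53)/(25 - 58) ≡ 40/28 mod 61. 28⁻¹ ≡ 24 (mod 61), so λ ≡ 45.
  x = λ² - 58 - 25 = 2025 - 83 ≡ 51; y = λ·(58 - 51) - 53 ≡ 18. → (51, 18)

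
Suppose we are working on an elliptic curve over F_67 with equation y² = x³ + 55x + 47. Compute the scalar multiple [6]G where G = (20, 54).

Repeated addition: build up to 6G.
2G: tangent at (20, 54): λ = (3·20² + 55)/(2·54) ≡ 49/41. 41⁻¹ ≡ 18 (mod 67), so λ ≡ 49·18 ≡ 11.
  x = λ² - 20 - 20 = 121 - 40 ≡ 14; y = λ·(20 - 14) - 54 ≡ 12. → (14, 12)
3G: (14, 12) + (20, 54). λ = (54 - 12)/(20 - 14) ≡ 42/6 mod 67. 6⁻¹ ≡ 56 (mod 67) since 6·56 = 336 ≡ 1, so λ ≡ 7.
  x = λ² - 14 - 20 = 49 - 34 ≡ 15; y = λ·(14 - 15) - 12 ≡ 48. → (15, 48)
4G: (15, 48) + (20, 54). λ = (54 - 48)/(20 - 15) ≡ 6/5 mod 67. 5⁻¹ ≡ 27 (mod 67), so λ ≡ 28.
  x = λ² - 15 - 20 = 784 - 35 ≡ 12; y = λ·(15 - 12) - 48 ≡ 36. → (12, 36)
5G: (12, 36) + (20, 54). λ = (54 - 36)/(20 - 12) ≡ 18/8 mod 67. 8⁻¹ ≡ 42 (mod 67), so λ ≡ 19.
  x = λ² - 12 - 20 = 361 - 32 ≡ 61; y = λ·(12 - 61) - 36 ≡ 38. → (61, 38)
6G: (61, 38) + (20, 54). λ = (54 - 38)/(20 - 61) ≡ 16/26 mod 67. 26⁻¹ ≡ 49 (mod 67) since 26·49 = 1274 ≡ 1, so λ ≡ 47.
  x = λ² - 61 - 20 = 2209 - 81 ≡ 51; y = λ·(61 - 51) - 38 ≡ 30. → (51, 30)

(51, 30)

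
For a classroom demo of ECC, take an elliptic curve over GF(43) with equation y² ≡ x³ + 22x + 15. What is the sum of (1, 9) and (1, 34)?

O

The two points share x = 1 and their y-coordinates satisfy 9 + 34 ≡ 0 (mod 43), so they are inverses. Their sum is O.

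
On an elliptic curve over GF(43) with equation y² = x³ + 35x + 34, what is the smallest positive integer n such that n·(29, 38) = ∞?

2P: tangent at (29, 38): λ = (3·29² + 35)/(2·38) ≡ 21/33. 33⁻¹ ≡ 30 (mod 43) since 33·30 = 990 ≡ 1, so λ ≡ 21·30 ≡ 28.
  x = λ² - 29 - 29 = 784 - 58 ≡ 38; y = λ·(29 - 38) - 38 ≡ 11. → (38, 11)
3P: (38, 11) + (29, 38). λ = (38 - 11)/(29 - 38) ≡ 27/34 mod 43. 34⁻¹ ≡ 19 (mod 43), so λ ≡ 40.
  x = λ² - 38 - 29 = 1600 - 67 ≡ 28; y = λ·(38 - 28) - 11 ≡ 2. → (28, 2)
4P: (28, 2) + (29, 38). λ = (38 - 2)/(29 - 28) ≡ 36/1 mod 43. 1⁻¹ ≡ 1 (mod 43) since 1·1 = 1 ≡ 1, so λ ≡ 36.
  x = λ² - 28 - 29 = 1296 - 57 ≡ 35; y = λ·(28 - 35) - 2 ≡ 4. → (35, 4)
5P: (35, 4) + (29, 38). λ = (38 - 4)/(29 - 35) ≡ 34/37 mod 43. 37⁻¹ ≡ 7 (mod 43), so λ ≡ 23.
  x = λ² - 35 - 29 = 529 - 64 ≡ 35; y = λ·(35 - 35) - 4 ≡ 39. → (35, 39)
6P: (35, 39) + (29, 38). λ = (38 - 39)/(29 - 35) ≡ 42/37 mod 43. 37⁻¹ ≡ 7 (mod 43), so λ ≡ 36.
  x = λ² - 35 - 29 = 1296 - 64 ≡ 28; y = λ·(35 - 28) - 39 ≡ 41. → (28, 41)
7P: (28, 41) + (29, 38). λ = (38 - 41)/(29 - 28) ≡ 40/1 mod 43. 1⁻¹ ≡ 1 (mod 43), so λ ≡ 40.
  x = λ² - 28 - 29 = 1600 - 57 ≡ 38; y = λ·(28 - 38) - 41 ≡ 32. → (38, 32)
8P: (38, 32) + (29, 38). λ = (38 - 32)/(29 - 38) ≡ 6/34 mod 43. 34⁻¹ ≡ 19 (mod 43), so λ ≡ 28.
  x = λ² - 38 - 29 = 784 - 67 ≡ 29; y = λ·(38 - 29) - 32 ≡ 5. → (29, 5)
9P: (29, 5) + (29, 38): same x and y₁ ≡ -y₂, so the sum is ∞.
9P = ∞, so the order is 9.

9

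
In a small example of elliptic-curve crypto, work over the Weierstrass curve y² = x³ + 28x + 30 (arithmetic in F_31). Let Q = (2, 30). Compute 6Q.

(25, 7)

Double-and-add on 6 = (110)₂. Start with Q = (2, 30) for the leading 1-bit.
double: tangent at (2, 30): λ = (3·2² + 28)/(2·30) ≡ 9/29. 29⁻¹ ≡ 15 (mod 31), so λ ≡ 9·15 ≡ 11.
  x = λ² - 2 - 2 = 121 - 4 ≡ 24; y = λ·(2 - 24) - 30 ≡ 7. → (24, 7)
add Q: (24, 7) + (2, 30). λ = (30 - 7)/(2 - 24) ≡ 23/9 mod 31. 9⁻¹ ≡ 7 (mod 31), so λ ≡ 6.
  x = λ² - 24 - 2 = 36 - 26 ≡ 10; y = λ·(24 - 10) - 7 ≡ 15. → (10, 15)
double: tangent at (10, 15): λ = (3·10² + 28)/(2·15) ≡ 18/30. 30⁻¹ ≡ 30 (mod 31), so λ ≡ 18·30 ≡ 13.
  x = λ² - 10 - 10 = 169 - 20 ≡ 25; y = λ·(10 - 25) - 15 ≡ 7. → (25, 7)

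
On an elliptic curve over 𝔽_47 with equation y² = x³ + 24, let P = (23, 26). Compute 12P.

Double-and-add on 12 = (1100)₂. Start with P = (23, 26) for the leading 1-bit.
double: tangent at (23, 26): λ = (3·23² + 0)/(2·26) ≡ 36/5. 5⁻¹ ≡ 19 (mod 47), so λ ≡ 36·19 ≡ 26.
  x = λ² - 23 - 23 = 676 - 46 ≡ 19; y = λ·(23 - 19) - 26 ≡ 31. → (19, 31)
add P: (19, 31) + (23, 26). λ = (26 - 31)/(23 - 19) ≡ 42/4 mod 47. 4⁻¹ ≡ 12 (mod 47), so λ ≡ 34.
  x = λ² - 19 - 23 = 1156 - 42 ≡ 33; y = λ·(19 - 33) - 31 ≡ 10. → (33, 10)
double: tangent at (33, 10): λ = (3·33² + 0)/(2·10) ≡ 24/20. 20⁻¹ ≡ 40 (mod 47) since 20·40 = 800 ≡ 1, so λ ≡ 24·40 ≡ 20.
  x = λ² - 33 - 33 = 400 - 66 ≡ 5; y = λ·(33 - 5) - 10 ≡ 33. → (5, 33)
double: tangent at (5, 33): λ = (3·5² + 0)/(2·33) ≡ 28/19. 19⁻¹ ≡ 5 (mod 47) since 19·5 = 95 ≡ 1, so λ ≡ 28·5 ≡ 46.
  x = λ² - 5 - 5 = 2116 - 10 ≡ 38; y = λ·(5 - 38) - 33 ≡ 0. → (38, 0)

(38, 0)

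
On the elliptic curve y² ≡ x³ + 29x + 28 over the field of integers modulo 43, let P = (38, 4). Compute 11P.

O

Double-and-add on 11 = (1011)₂. Start with P = (38, 4) for the leading 1-bit.
double: tangent at (38, 4): λ = (3·38² + 29)/(2·4) ≡ 18/8. 8⁻¹ ≡ 27 (mod 43) since 8·27 = 216 ≡ 1, so λ ≡ 18·27 ≡ 13.
  x = λ² - 38 - 38 = 169 - 76 ≡ 7; y = λ·(38 - 7) - 4 ≡ 12. → (7, 12)
double: tangent at (7, 12): λ = (3·7² + 29)/(2·12) ≡ 4/24. 24⁻¹ ≡ 9 (mod 43) since 24·9 = 216 ≡ 1, so λ ≡ 4·9 ≡ 36.
  x = λ² - 7 - 7 = 1296 - 14 ≡ 35; y = λ·(7 - 35) - 12 ≡ 12. → (35, 12)
add P: (35, 12) + (38, 4). λ = (4 - 12)/(38 - 35) ≡ 35/3 mod 43. 3⁻¹ ≡ 29 (mod 43) since 3·29 = 87 ≡ 1, so λ ≡ 26.
  x = λ² - 35 - 38 = 676 - 73 ≡ 1; y = λ·(35 - 1) - 12 ≡ 12. → (1, 12)
double: tangent at (1, 12): λ = (3·1² + 29)/(2·12) ≡ 32/24. 24⁻¹ ≡ 9 (mod 43) since 24·9 = 216 ≡ 1, so λ ≡ 32·9 ≡ 30.
  x = λ² - 1 - 1 = 900 - 2 ≡ 38; y = λ·(1 - 38) - 12 ≡ 39. → (38, 39)
add P: (38, 39) + (38, 4): same x and y₁ ≡ -y₂, so the sum is O.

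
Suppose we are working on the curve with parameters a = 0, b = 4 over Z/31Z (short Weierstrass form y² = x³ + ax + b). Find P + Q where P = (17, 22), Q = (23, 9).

(17, 22) + (23, 9). λ = (9 - 22)/(23 - 17) ≡ 18/6 mod 31. 6⁻¹ ≡ 26 (mod 31), so λ ≡ 3.
  x = λ² - 17 - 23 = 9 - 40 ≡ 0; y = λ·(17 - 0) - 22 ≡ 29. → (0, 29)

(0, 29)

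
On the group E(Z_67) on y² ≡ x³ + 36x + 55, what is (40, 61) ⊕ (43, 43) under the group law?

(20, 20)

(40, 61) + (43, 43). λ = (43 - 61)/(43 - 40) ≡ 49/3 mod 67. 3⁻¹ ≡ 45 (mod 67) since 3·45 = 135 ≡ 1, so λ ≡ 61.
  x = λ² - 40 - 43 = 3721 - 83 ≡ 20; y = λ·(40 - 20) - 61 ≡ 20. → (20, 20)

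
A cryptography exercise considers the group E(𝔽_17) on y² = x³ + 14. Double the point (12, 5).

(11, 11)

tangent at (12, 5): λ = (3·12² + 0)/(2·5) ≡ 7/10. 10⁻¹ ≡ 12 (mod 17), so λ ≡ 7·12 ≡ 16.
  x = λ² - 12 - 12 = 256 - 24 ≡ 11; y = λ·(12 - 11) - 5 ≡ 11. → (11, 11)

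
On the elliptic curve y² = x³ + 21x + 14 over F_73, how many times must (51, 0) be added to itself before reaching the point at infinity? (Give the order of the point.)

2P: (51, 0) + (51, 0): same x and y₁ ≡ -y₂, so the sum is the point at infinity.
2P = the point at infinity, so the order is 2.

2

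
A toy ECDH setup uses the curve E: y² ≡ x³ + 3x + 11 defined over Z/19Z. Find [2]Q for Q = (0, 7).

tangent at (0, 7): λ = (3·0² + 3)/(2·7) ≡ 3/14. 14⁻¹ ≡ 15 (mod 19) since 14·15 = 210 ≡ 1, so λ ≡ 3·15 ≡ 7.
  x = λ² - 0 - 0 = 49 - 0 ≡ 11; y = λ·(0 - 11) - 7 ≡ 11. → (11, 11)

(11, 11)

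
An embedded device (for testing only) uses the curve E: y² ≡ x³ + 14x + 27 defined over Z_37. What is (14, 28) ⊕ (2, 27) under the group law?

(30, 20)

(14, 28) + (2, 27). λ = (27 - 28)/(2 - 14) ≡ 36/25 mod 37. 25⁻¹ ≡ 3 (mod 37) since 25·3 = 75 ≡ 1, so λ ≡ 34.
  x = λ² - 14 - 2 = 1156 - 16 ≡ 30; y = λ·(14 - 30) - 28 ≡ 20. → (30, 20)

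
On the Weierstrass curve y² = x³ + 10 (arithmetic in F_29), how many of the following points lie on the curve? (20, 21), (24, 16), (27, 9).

1

(20, 21): 21² ≡ 6, rhs ≡ 6 → on.
(24, 16): 16² ≡ 24, rhs ≡ 1 → off.
(27, 9): 9² ≡ 23, rhs ≡ 2 → off.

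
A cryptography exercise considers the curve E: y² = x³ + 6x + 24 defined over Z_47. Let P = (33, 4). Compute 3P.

(28, 17)

Repeated addition: build up to 3P.
2P: tangent at (33, 4): λ = (3·33² + 6)/(2·4) ≡ 30/8. 8⁻¹ ≡ 6 (mod 47) since 8·6 = 48 ≡ 1, so λ ≡ 30·6 ≡ 39.
  x = λ² - 33 - 33 = 1521 - 66 ≡ 45; y = λ·(33 - 45) - 4 ≡ 45. → (45, 45)
3P: (45, 45) + (33, 4). λ = (4 - 45)/(33 - 45) ≡ 6/35 mod 47. 35⁻¹ ≡ 43 (mod 47), so λ ≡ 23.
  x = λ² - 45 - 33 = 529 - 78 ≡ 28; y = λ·(45 - 28) - 45 ≡ 17. → (28, 17)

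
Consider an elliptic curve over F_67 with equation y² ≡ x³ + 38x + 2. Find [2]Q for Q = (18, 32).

tangent at (18, 32): λ = (3·18² + 38)/(2·32) ≡ 5/64. 64⁻¹ ≡ 22 (mod 67) since 64·22 = 1408 ≡ 1, so λ ≡ 5·22 ≡ 43.
  x = λ² - 18 - 18 = 1849 - 36 ≡ 4; y = λ·(18 - 4) - 32 ≡ 34. → (4, 34)

(4, 34)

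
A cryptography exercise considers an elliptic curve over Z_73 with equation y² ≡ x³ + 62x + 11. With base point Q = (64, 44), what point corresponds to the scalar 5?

Repeated addition: build up to 5Q.
2Q: tangent at (64, 44): λ = (3·64² + 62)/(2·44) ≡ 13/15. 15⁻¹ ≡ 39 (mod 73), so λ ≡ 13·39 ≡ 69.
  x = λ² - 64 - 64 = 4761 - 128 ≡ 34; y = λ·(64 - 34) - 44 ≡ 55. → (34, 55)
3Q: (34, 55) + (64, 44). λ = (44 - 55)/(64 - 34) ≡ 62/30 mod 73. 30⁻¹ ≡ 56 (mod 73), so λ ≡ 41.
  x = λ² - 34 - 64 = 1681 - 98 ≡ 50; y = λ·(34 - 50) - 55 ≡ 19. → (50, 19)
4Q: (50, 19) + (64, 44). λ = (44 - 19)/(64 - 50) ≡ 25/14 mod 73. 14⁻¹ ≡ 47 (mod 73) since 14·47 = 658 ≡ 1, so λ ≡ 7.
  x = λ² - 50 - 64 = 49 - 114 ≡ 8; y = λ·(50 - 8) - 19 ≡ 56. → (8, 56)
5Q: (8, 56) + (64, 44). λ = (44 - 56)/(64 - 8) ≡ 61/56 mod 73. 56⁻¹ ≡ 30 (mod 73), so λ ≡ 5.
  x = λ² - 8 - 64 = 25 - 72 ≡ 26; y = λ·(8 - 26) - 56 ≡ 0. → (26, 0)

(26, 0)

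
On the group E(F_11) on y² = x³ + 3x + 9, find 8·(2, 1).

Write P = (2, 1).
Repeated addition: build up to 8P.
2P: tangent at (2, 1): λ = (3·2² + 3)/(2·1) ≡ 4/2. 2⁻¹ ≡ 6 (mod 11), so λ ≡ 4·6 ≡ 2.
  x = λ² - 2 - 2 = 4 - 4 ≡ 0; y = λ·(2 - 0) - 1 ≡ 3. → (0, 3)
3P: (0, 3) + (2, 1). λ = (1 - 3)/(2 - 0) ≡ 9/2 mod 11. 2⁻¹ ≡ 6 (mod 11), so λ ≡ 10.
  x = λ² - 0 - 2 = 100 - 2 ≡ 10; y = λ·(0 - 10) - 3 ≡ 7. → (10, 7)
4P: (10, 7) + (2, 1). λ = (1 - 7)/(2 - 10) ≡ 5/3 mod 11. 3⁻¹ ≡ 4 (mod 11), so λ ≡ 9.
  x = λ² - 10 - 2 = 81 - 12 ≡ 3; y = λ·(10 - 3) - 7 ≡ 1. → (3, 1)
5P: (3, 1) + (2, 1). λ = (1 - 1)/(2 - 3) ≡ 0/10 mod 11. 10⁻¹ ≡ 10 (mod 11) since 10·10 = 100 ≡ 1, so λ ≡ 0.
  x = λ² - 3 - 2 = 0 - 5 ≡ 6; y = λ·(3 - 6) - 1 ≡ 10. → (6, 10)
6P: (6, 10) + (2, 1). λ = (1 - 10)/(2 - 6) ≡ 2/7 mod 11. 7⁻¹ ≡ 8 (mod 11), so λ ≡ 5.
  x = λ² - 6 - 2 = 25 - 8 ≡ 6; y = λ·(6 - 6) - 10 ≡ 1. → (6, 1)
7P: (6, 1) + (2, 1). λ = (1 - 1)/(2 - 6) ≡ 0/7 mod 11. 7⁻¹ ≡ 8 (mod 11), so λ ≡ 0.
  x = λ² - 6 - 2 = 0 - 8 ≡ 3; y = λ·(6 - 3) - 1 ≡ 10. → (3, 10)
8P: (3, 10) + (2, 1). λ = (1 - 10)/(2 - 3) ≡ 2/10 mod 11. 10⁻¹ ≡ 10 (mod 11) since 10·10 = 100 ≡ 1, so λ ≡ 9.
  x = λ² - 3 - 2 = 81 - 5 ≡ 10; y = λ·(3 - 10) - 10 ≡ 4. → (10, 4)

(10, 4)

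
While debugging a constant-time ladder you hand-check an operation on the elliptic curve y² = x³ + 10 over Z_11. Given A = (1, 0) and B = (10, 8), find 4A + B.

(10, 8)

First 4A:
Repeated addition: build up to 4A.
2A: (1, 0) + (1, 0): same x and y₁ ≡ -y₂, so the sum is the point at infinity.
3A: the point at infinity + (1, 0) = (1, 0) (identity).
4A: (1, 0) + (1, 0): same x and y₁ ≡ -y₂, so the sum is the point at infinity.
4A = the point at infinity.
Finally 4A + B:
the point at infinity + (10, 8) = (10, 8) (identity).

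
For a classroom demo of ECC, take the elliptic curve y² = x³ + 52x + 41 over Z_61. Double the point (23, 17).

tangent at (23, 17): λ = (3·23² + 52)/(2·17) ≡ 53/34. 34⁻¹ ≡ 9 (mod 61), so λ ≡ 53·9 ≡ 50.
  x = λ² - 23 - 23 = 2500 - 46 ≡ 14; y = λ·(23 - 14) - 17 ≡ 6. → (14, 6)

(14, 6)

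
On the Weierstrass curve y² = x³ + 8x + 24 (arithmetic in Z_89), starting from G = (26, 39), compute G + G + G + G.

(53, 61)

Repeated addition: build up to 4G.
2G: tangent at (26, 39): λ = (3·26² + 8)/(2·39) ≡ 78/78. 78⁻¹ ≡ 8 (mod 89), so λ ≡ 78·8 ≡ 1.
  x = λ² - 26 - 26 = 1 - 52 ≡ 38; y = λ·(26 - 38) - 39 ≡ 38. → (38, 38)
3G: (38, 38) + (26, 39). λ = (39 - 38)/(26 - 38) ≡ 1/77 mod 89. 77⁻¹ ≡ 37 (mod 89), so λ ≡ 37.
  x = λ² - 38 - 26 = 1369 - 64 ≡ 59; y = λ·(38 - 59) - 38 ≡ 75. → (59, 75)
4G: (59, 75) + (26, 39). λ = (39 - 75)/(26 - 59) ≡ 53/56 mod 89. 56⁻¹ ≡ 62 (mod 89) since 56·62 = 3472 ≡ 1, so λ ≡ 82.
  x = λ² - 59 - 26 = 6724 - 85 ≡ 53; y = λ·(59 - 53) - 75 ≡ 61. → (53, 61)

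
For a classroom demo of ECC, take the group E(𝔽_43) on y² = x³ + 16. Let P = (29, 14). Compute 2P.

tangent at (29, 14): λ = (3·29² + 0)/(2·14) ≡ 29/28. 28⁻¹ ≡ 20 (mod 43), so λ ≡ 29·20 ≡ 21.
  x = λ² - 29 - 29 = 441 - 58 ≡ 39; y = λ·(29 - 39) - 14 ≡ 34. → (39, 34)

(39, 34)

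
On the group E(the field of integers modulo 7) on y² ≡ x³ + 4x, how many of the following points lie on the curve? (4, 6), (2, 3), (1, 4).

(4, 6): 6² ≡ 1, rhs ≡ 3 → off.
(2, 3): 3² ≡ 2, rhs ≡ 2 → on.
(1, 4): 4² ≡ 2, rhs ≡ 5 → off.

1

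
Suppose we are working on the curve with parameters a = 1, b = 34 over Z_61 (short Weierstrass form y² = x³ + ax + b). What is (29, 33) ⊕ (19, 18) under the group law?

(0, 41)

(29, 33) + (19, 18). λ = (18 - 33)/(19 - 29) ≡ 46/51 mod 61. 51⁻¹ ≡ 6 (mod 61), so λ ≡ 32.
  x = λ² - 29 - 19 = 1024 - 48 ≡ 0; y = λ·(29 - 0) - 33 ≡ 41. → (0, 41)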